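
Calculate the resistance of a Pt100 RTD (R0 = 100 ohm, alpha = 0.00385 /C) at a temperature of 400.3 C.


The RTD equation: Rt = R0 * (1 + alpha * T).
Rt = 100 * (1 + 0.00385 * 400.3)
Rt = 100 * (1 + 1.541155)
Rt = 100 * 2.541155
Rt = 254.115 ohm

254.115 ohm


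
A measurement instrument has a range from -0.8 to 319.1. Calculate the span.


Span = upper range - lower range.
Span = 319.1 - (-0.8)
Span = 319.9

319.9


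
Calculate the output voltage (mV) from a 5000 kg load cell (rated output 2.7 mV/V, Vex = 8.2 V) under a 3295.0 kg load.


Vout = rated_output * Vex * (load / capacity).
Vout = 2.7 * 8.2 * (3295.0 / 5000)
Vout = 2.7 * 8.2 * 0.659
Vout = 14.59 mV

14.59 mV


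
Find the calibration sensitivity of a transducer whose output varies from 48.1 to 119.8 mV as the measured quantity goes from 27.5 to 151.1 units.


Sensitivity = (y2 - y1) / (x2 - x1).
S = (119.8 - 48.1) / (151.1 - 27.5)
S = 71.7 / 123.6
S = 0.5801 mV/unit

0.5801 mV/unit


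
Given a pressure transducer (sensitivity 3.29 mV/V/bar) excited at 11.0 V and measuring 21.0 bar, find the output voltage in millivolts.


Output = sensitivity * Vex * P.
Vout = 3.29 * 11.0 * 21.0
Vout = 36.19 * 21.0
Vout = 759.99 mV

759.99 mV


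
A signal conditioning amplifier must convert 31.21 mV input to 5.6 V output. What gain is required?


Gain = Vout / Vin (converting to same units).
G = 5.6 V / 31.21 mV
G = 5600.0 mV / 31.21 mV
G = 179.43

179.43


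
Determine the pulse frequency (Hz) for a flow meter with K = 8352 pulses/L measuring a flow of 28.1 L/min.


Frequency = K * Q / 60 (converting L/min to L/s).
f = 8352 * 28.1 / 60
f = 234691.2 / 60
f = 3911.52 Hz

3911.52 Hz


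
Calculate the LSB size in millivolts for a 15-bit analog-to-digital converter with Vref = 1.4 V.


The resolution (LSB) of an ADC is Vref / 2^n.
LSB = 1.4 / 2^15
LSB = 1.4 / 32768
LSB = 4.272e-05 V = 0.04272461 mV

0.04272461 mV


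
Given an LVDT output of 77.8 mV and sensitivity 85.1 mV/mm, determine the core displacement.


Displacement = Vout / sensitivity.
d = 77.8 / 85.1
d = 0.914 mm

0.914 mm


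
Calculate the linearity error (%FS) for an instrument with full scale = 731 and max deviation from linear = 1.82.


Linearity error = (max deviation / full scale) * 100%.
Linearity = (1.82 / 731) * 100
Linearity = 0.249 %FS

0.249 %FS


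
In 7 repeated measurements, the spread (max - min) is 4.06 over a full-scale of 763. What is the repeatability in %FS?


Repeatability = (spread / full scale) * 100%.
R = (4.06 / 763) * 100
R = 0.532 %FS

0.532 %FS


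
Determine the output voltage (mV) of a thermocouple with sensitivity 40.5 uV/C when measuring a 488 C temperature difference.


The thermocouple output V = sensitivity * dT.
V = 40.5 uV/C * 488 C
V = 19764.0 uV
V = 19.764 mV

19.764 mV


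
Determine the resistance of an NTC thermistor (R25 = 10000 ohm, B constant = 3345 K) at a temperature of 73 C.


NTC thermistor equation: Rt = R25 * exp(B * (1/T - 1/T25)).
T in Kelvin: 346.15 K, T25 = 298.15 K
1/T - 1/T25 = 1/346.15 - 1/298.15 = -0.0004651
B * (1/T - 1/T25) = 3345 * -0.0004651 = -1.5557
Rt = 10000 * exp(-1.5557) = 2110.3 ohm

2110.3 ohm


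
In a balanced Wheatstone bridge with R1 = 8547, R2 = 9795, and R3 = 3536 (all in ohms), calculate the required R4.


At balance: R1*R4 = R2*R3, so R4 = R2*R3/R1.
R4 = 9795 * 3536 / 8547
R4 = 34635120 / 8547
R4 = 4052.31 ohm

4052.31 ohm


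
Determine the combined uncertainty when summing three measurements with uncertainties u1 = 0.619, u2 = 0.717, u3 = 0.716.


For a sum of independent quantities, uc = sqrt(u1^2 + u2^2 + u3^2).
uc = sqrt(0.619^2 + 0.717^2 + 0.716^2)
uc = sqrt(0.383161 + 0.514089 + 0.512656)
uc = 1.1874

1.1874


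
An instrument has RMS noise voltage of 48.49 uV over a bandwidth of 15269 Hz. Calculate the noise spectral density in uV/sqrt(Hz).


Noise spectral density = Vrms / sqrt(BW).
NSD = 48.49 / sqrt(15269)
NSD = 48.49 / 123.5678
NSD = 0.3924 uV/sqrt(Hz)

0.3924 uV/sqrt(Hz)


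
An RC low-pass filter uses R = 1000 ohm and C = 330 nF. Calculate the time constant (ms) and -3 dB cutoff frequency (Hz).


Time constant: tau = R * C.
tau = 1000 * 3.30e-07 = 0.00033 s
tau = 0.33 ms
Cutoff frequency: fc = 1 / (2*pi*R*C).
fc = 1 / (2*pi*0.00033) = 482.29 Hz

tau = 0.33 ms, fc = 482.29 Hz


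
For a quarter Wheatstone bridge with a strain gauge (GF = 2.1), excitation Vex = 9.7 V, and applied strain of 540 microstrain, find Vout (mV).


Quarter bridge output: Vout = (GF * epsilon * Vex) / 4.
Vout = (2.1 * 540e-6 * 9.7) / 4
Vout = 0.0109998 / 4 V
Vout = 0.00274995 V = 2.7499 mV

2.7499 mV


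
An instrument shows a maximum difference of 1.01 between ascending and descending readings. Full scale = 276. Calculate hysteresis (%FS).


Hysteresis = (max difference / full scale) * 100%.
H = (1.01 / 276) * 100
H = 0.366 %FS

0.366 %FS


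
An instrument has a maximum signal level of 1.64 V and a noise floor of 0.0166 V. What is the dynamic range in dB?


Dynamic range = 20 * log10(Vmax / Vnoise).
DR = 20 * log10(1.64 / 0.0166)
DR = 20 * log10(98.8)
DR = 39.89 dB

39.89 dB


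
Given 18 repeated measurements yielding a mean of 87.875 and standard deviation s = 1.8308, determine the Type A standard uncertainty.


The standard uncertainty for Type A evaluation is u = s / sqrt(n).
u = 1.8308 / sqrt(18)
u = 1.8308 / 4.2426
u = 0.4315

0.4315


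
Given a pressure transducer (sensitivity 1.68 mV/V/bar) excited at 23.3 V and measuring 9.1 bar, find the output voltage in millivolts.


Output = sensitivity * Vex * P.
Vout = 1.68 * 23.3 * 9.1
Vout = 39.144 * 9.1
Vout = 356.21 mV

356.21 mV


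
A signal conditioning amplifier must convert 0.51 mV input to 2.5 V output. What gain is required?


Gain = Vout / Vin (converting to same units).
G = 2.5 V / 0.51 mV
G = 2500.0 mV / 0.51 mV
G = 4901.96

4901.96


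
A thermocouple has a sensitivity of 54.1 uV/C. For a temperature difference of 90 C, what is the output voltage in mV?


The thermocouple output V = sensitivity * dT.
V = 54.1 uV/C * 90 C
V = 4869.0 uV
V = 4.869 mV

4.869 mV


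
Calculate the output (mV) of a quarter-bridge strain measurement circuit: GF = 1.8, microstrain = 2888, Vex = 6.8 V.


Quarter bridge output: Vout = (GF * epsilon * Vex) / 4.
Vout = (1.8 * 2888e-6 * 6.8) / 4
Vout = 0.03534912 / 4 V
Vout = 0.00883728 V = 8.8373 mV

8.8373 mV


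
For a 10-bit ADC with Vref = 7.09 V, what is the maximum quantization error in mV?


The maximum quantization error is +/- LSB/2.
LSB = Vref / 2^n = 7.09 / 1024 = 0.00692383 V
Max error = LSB / 2 = 0.00692383 / 2 = 0.00346191 V
Max error = 3.4619 mV

3.4619 mV


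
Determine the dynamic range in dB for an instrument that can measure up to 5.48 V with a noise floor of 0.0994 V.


Dynamic range = 20 * log10(Vmax / Vnoise).
DR = 20 * log10(5.48 / 0.0994)
DR = 20 * log10(55.13)
DR = 34.83 dB

34.83 dB


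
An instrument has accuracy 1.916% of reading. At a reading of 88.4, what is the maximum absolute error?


Absolute error = (accuracy% / 100) * reading.
Error = (1.916 / 100) * 88.4
Error = 0.01916 * 88.4
Error = 1.6937

1.6937


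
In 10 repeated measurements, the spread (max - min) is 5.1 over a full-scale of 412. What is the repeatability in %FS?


Repeatability = (spread / full scale) * 100%.
R = (5.1 / 412) * 100
R = 1.238 %FS

1.238 %FS


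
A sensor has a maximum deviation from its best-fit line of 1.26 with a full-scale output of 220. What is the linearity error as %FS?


Linearity error = (max deviation / full scale) * 100%.
Linearity = (1.26 / 220) * 100
Linearity = 0.573 %FS

0.573 %FS


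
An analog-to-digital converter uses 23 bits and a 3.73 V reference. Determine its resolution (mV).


The resolution (LSB) of an ADC is Vref / 2^n.
LSB = 3.73 / 2^23
LSB = 3.73 / 8388608
LSB = 4.4e-07 V = 0.00044465 mV

0.00044465 mV


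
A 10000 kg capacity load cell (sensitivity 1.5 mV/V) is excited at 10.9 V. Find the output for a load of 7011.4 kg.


Vout = rated_output * Vex * (load / capacity).
Vout = 1.5 * 10.9 * (7011.4 / 10000)
Vout = 1.5 * 10.9 * 0.70114
Vout = 11.464 mV

11.464 mV


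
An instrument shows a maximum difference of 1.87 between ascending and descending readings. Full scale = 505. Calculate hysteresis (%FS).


Hysteresis = (max difference / full scale) * 100%.
H = (1.87 / 505) * 100
H = 0.37 %FS

0.37 %FS


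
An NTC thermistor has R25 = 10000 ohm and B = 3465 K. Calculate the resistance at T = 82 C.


NTC thermistor equation: Rt = R25 * exp(B * (1/T - 1/T25)).
T in Kelvin: 355.15 K, T25 = 298.15 K
1/T - 1/T25 = 1/355.15 - 1/298.15 = -0.0005383
B * (1/T - 1/T25) = 3465 * -0.0005383 = -1.8652
Rt = 10000 * exp(-1.8652) = 1548.6 ohm

1548.6 ohm


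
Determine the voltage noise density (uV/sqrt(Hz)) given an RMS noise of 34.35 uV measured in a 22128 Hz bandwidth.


Noise spectral density = Vrms / sqrt(BW).
NSD = 34.35 / sqrt(22128)
NSD = 34.35 / 148.7548
NSD = 0.2309 uV/sqrt(Hz)

0.2309 uV/sqrt(Hz)


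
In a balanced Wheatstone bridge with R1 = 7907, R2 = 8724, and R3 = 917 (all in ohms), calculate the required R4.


At balance: R1*R4 = R2*R3, so R4 = R2*R3/R1.
R4 = 8724 * 917 / 7907
R4 = 7999908 / 7907
R4 = 1011.75 ohm

1011.75 ohm


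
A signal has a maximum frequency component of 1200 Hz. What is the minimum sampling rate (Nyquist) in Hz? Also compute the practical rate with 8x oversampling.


By Nyquist theorem, fs_min = 2 * fmax.
fs_min = 2 * 1200 = 2400 Hz
Practical rate = 8 * fs_min = 8 * 2400 = 19200 Hz

fs_min = 2400 Hz, fs_practical = 19200 Hz


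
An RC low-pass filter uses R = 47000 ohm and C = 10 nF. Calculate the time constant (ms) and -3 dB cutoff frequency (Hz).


Time constant: tau = R * C.
tau = 47000 * 1.00e-08 = 0.00047 s
tau = 0.47 ms
Cutoff frequency: fc = 1 / (2*pi*R*C).
fc = 1 / (2*pi*0.00047) = 338.63 Hz

tau = 0.47 ms, fc = 338.63 Hz


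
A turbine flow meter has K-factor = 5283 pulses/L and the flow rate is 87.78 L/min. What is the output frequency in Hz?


Frequency = K * Q / 60 (converting L/min to L/s).
f = 5283 * 87.78 / 60
f = 463741.74 / 60
f = 7729.03 Hz

7729.03 Hz


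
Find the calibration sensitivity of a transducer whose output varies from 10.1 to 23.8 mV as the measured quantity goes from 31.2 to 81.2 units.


Sensitivity = (y2 - y1) / (x2 - x1).
S = (23.8 - 10.1) / (81.2 - 31.2)
S = 13.7 / 50.0
S = 0.274 mV/unit

0.274 mV/unit


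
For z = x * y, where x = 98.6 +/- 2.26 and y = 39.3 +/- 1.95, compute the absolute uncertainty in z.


For a product z = x*y, the relative uncertainty is:
uz/z = sqrt((ux/x)^2 + (uy/y)^2)
Relative uncertainties: ux/x = 2.26/98.6 = 0.022921
uy/y = 1.95/39.3 = 0.049618
z = 98.6 * 39.3 = 3875.0
uz = 3875.0 * sqrt(0.022921^2 + 0.049618^2) = 211.793

211.793


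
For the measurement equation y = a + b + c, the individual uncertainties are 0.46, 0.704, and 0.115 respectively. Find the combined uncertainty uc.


For a sum of independent quantities, uc = sqrt(u1^2 + u2^2 + u3^2).
uc = sqrt(0.46^2 + 0.704^2 + 0.115^2)
uc = sqrt(0.2116 + 0.495616 + 0.013225)
uc = 0.8488

0.8488


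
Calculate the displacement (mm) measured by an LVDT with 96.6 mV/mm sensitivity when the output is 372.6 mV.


Displacement = Vout / sensitivity.
d = 372.6 / 96.6
d = 3.857 mm

3.857 mm


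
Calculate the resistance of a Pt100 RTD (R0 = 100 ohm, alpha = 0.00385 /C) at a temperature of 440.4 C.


The RTD equation: Rt = R0 * (1 + alpha * T).
Rt = 100 * (1 + 0.00385 * 440.4)
Rt = 100 * (1 + 1.69554)
Rt = 100 * 2.69554
Rt = 269.554 ohm

269.554 ohm


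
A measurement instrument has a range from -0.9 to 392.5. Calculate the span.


Span = upper range - lower range.
Span = 392.5 - (-0.9)
Span = 393.4

393.4


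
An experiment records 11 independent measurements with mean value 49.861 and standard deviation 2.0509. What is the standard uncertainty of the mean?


The standard uncertainty for Type A evaluation is u = s / sqrt(n).
u = 2.0509 / sqrt(11)
u = 2.0509 / 3.3166
u = 0.6184

0.6184


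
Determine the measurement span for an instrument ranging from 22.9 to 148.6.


Span = upper range - lower range.
Span = 148.6 - (22.9)
Span = 125.7

125.7


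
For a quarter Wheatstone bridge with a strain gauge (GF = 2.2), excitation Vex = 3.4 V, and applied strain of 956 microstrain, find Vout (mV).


Quarter bridge output: Vout = (GF * epsilon * Vex) / 4.
Vout = (2.2 * 956e-6 * 3.4) / 4
Vout = 0.00715088 / 4 V
Vout = 0.00178772 V = 1.7877 mV

1.7877 mV


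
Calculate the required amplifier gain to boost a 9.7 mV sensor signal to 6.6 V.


Gain = Vout / Vin (converting to same units).
G = 6.6 V / 9.7 mV
G = 6600.0 mV / 9.7 mV
G = 680.41

680.41


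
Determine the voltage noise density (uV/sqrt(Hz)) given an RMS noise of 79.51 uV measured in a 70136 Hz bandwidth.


Noise spectral density = Vrms / sqrt(BW).
NSD = 79.51 / sqrt(70136)
NSD = 79.51 / 264.832
NSD = 0.3002 uV/sqrt(Hz)

0.3002 uV/sqrt(Hz)


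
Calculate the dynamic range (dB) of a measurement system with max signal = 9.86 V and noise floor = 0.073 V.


Dynamic range = 20 * log10(Vmax / Vnoise).
DR = 20 * log10(9.86 / 0.073)
DR = 20 * log10(135.07)
DR = 42.61 dB

42.61 dB


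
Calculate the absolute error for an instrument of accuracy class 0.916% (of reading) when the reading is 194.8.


Absolute error = (accuracy% / 100) * reading.
Error = (0.916 / 100) * 194.8
Error = 0.00916 * 194.8
Error = 1.7844

1.7844


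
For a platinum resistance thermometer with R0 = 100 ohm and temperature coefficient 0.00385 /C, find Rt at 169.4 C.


The RTD equation: Rt = R0 * (1 + alpha * T).
Rt = 100 * (1 + 0.00385 * 169.4)
Rt = 100 * (1 + 0.65219)
Rt = 100 * 1.65219
Rt = 165.219 ohm

165.219 ohm


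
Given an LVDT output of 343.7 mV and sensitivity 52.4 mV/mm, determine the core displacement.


Displacement = Vout / sensitivity.
d = 343.7 / 52.4
d = 6.559 mm

6.559 mm


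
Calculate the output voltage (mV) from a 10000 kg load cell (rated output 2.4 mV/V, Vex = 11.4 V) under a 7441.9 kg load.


Vout = rated_output * Vex * (load / capacity).
Vout = 2.4 * 11.4 * (7441.9 / 10000)
Vout = 2.4 * 11.4 * 0.74419
Vout = 20.361 mV

20.361 mV


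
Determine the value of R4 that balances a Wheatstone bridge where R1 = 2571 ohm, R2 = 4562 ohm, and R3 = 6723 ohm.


At balance: R1*R4 = R2*R3, so R4 = R2*R3/R1.
R4 = 4562 * 6723 / 2571
R4 = 30670326 / 2571
R4 = 11929.34 ohm

11929.34 ohm


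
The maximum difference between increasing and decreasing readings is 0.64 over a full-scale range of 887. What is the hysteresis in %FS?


Hysteresis = (max difference / full scale) * 100%.
H = (0.64 / 887) * 100
H = 0.072 %FS

0.072 %FS


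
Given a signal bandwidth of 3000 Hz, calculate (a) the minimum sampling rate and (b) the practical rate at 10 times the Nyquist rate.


By Nyquist theorem, fs_min = 2 * fmax.
fs_min = 2 * 3000 = 6000 Hz
Practical rate = 10 * fs_min = 10 * 6000 = 60000 Hz

fs_min = 6000 Hz, fs_practical = 60000 Hz


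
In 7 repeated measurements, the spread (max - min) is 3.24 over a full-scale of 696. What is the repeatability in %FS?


Repeatability = (spread / full scale) * 100%.
R = (3.24 / 696) * 100
R = 0.466 %FS

0.466 %FS


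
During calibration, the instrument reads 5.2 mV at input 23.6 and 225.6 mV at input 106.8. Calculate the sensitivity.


Sensitivity = (y2 - y1) / (x2 - x1).
S = (225.6 - 5.2) / (106.8 - 23.6)
S = 220.4 / 83.2
S = 2.649 mV/unit

2.649 mV/unit


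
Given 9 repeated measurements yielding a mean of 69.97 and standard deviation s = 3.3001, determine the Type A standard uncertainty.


The standard uncertainty for Type A evaluation is u = s / sqrt(n).
u = 3.3001 / sqrt(9)
u = 3.3001 / 3.0
u = 1.1

1.1


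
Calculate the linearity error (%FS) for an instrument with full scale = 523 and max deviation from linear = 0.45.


Linearity error = (max deviation / full scale) * 100%.
Linearity = (0.45 / 523) * 100
Linearity = 0.086 %FS

0.086 %FS


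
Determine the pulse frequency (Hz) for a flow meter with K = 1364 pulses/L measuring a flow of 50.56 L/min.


Frequency = K * Q / 60 (converting L/min to L/s).
f = 1364 * 50.56 / 60
f = 68963.84 / 60
f = 1149.4 Hz

1149.4 Hz


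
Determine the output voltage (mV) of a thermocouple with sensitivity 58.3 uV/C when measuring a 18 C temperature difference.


The thermocouple output V = sensitivity * dT.
V = 58.3 uV/C * 18 C
V = 1049.4 uV
V = 1.049 mV

1.049 mV


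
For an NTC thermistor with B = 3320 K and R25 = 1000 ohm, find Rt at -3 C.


NTC thermistor equation: Rt = R25 * exp(B * (1/T - 1/T25)).
T in Kelvin: 270.15 K, T25 = 298.15 K
1/T - 1/T25 = 1/270.15 - 1/298.15 = 0.00034763
B * (1/T - 1/T25) = 3320 * 0.00034763 = 1.1541
Rt = 1000 * exp(1.1541) = 3171.3 ohm

3171.3 ohm


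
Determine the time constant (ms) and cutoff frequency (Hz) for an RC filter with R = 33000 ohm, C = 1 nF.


Time constant: tau = R * C.
tau = 33000 * 1.00e-09 = 3.3e-05 s
tau = 0.033 ms
Cutoff frequency: fc = 1 / (2*pi*R*C).
fc = 1 / (2*pi*3.3e-05) = 4822.88 Hz

tau = 0.033 ms, fc = 4822.88 Hz


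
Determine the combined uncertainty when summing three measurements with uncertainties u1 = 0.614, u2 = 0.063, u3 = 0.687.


For a sum of independent quantities, uc = sqrt(u1^2 + u2^2 + u3^2).
uc = sqrt(0.614^2 + 0.063^2 + 0.687^2)
uc = sqrt(0.376996 + 0.003969 + 0.471969)
uc = 0.9235

0.9235


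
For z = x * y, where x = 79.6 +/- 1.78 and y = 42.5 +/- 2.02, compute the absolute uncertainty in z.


For a product z = x*y, the relative uncertainty is:
uz/z = sqrt((ux/x)^2 + (uy/y)^2)
Relative uncertainties: ux/x = 1.78/79.6 = 0.022362
uy/y = 2.02/42.5 = 0.047529
z = 79.6 * 42.5 = 3383.0
uz = 3383.0 * sqrt(0.022362^2 + 0.047529^2) = 177.699

177.699


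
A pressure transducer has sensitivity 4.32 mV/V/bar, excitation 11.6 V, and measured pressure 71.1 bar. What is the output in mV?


Output = sensitivity * Vex * P.
Vout = 4.32 * 11.6 * 71.1
Vout = 50.112 * 71.1
Vout = 3562.96 mV

3562.96 mV


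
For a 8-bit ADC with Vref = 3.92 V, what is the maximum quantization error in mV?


The maximum quantization error is +/- LSB/2.
LSB = Vref / 2^n = 3.92 / 256 = 0.0153125 V
Max error = LSB / 2 = 0.0153125 / 2 = 0.00765625 V
Max error = 7.6562 mV

7.6562 mV


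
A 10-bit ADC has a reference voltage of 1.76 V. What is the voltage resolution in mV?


The resolution (LSB) of an ADC is Vref / 2^n.
LSB = 1.76 / 2^10
LSB = 1.76 / 1024
LSB = 0.00171875 V = 1.71875 mV

1.71875 mV


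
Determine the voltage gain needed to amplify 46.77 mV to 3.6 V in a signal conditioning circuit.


Gain = Vout / Vin (converting to same units).
G = 3.6 V / 46.77 mV
G = 3600.0 mV / 46.77 mV
G = 76.97

76.97


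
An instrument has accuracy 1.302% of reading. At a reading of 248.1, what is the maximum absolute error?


Absolute error = (accuracy% / 100) * reading.
Error = (1.302 / 100) * 248.1
Error = 0.01302 * 248.1
Error = 3.2303

3.2303


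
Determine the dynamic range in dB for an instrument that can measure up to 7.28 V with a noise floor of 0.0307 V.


Dynamic range = 20 * log10(Vmax / Vnoise).
DR = 20 * log10(7.28 / 0.0307)
DR = 20 * log10(237.13)
DR = 47.5 dB

47.5 dB


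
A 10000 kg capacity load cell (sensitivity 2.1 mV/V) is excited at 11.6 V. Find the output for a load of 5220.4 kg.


Vout = rated_output * Vex * (load / capacity).
Vout = 2.1 * 11.6 * (5220.4 / 10000)
Vout = 2.1 * 11.6 * 0.52204
Vout = 12.717 mV

12.717 mV


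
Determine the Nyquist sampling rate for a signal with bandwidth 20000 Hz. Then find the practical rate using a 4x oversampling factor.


By Nyquist theorem, fs_min = 2 * fmax.
fs_min = 2 * 20000 = 40000 Hz
Practical rate = 4 * fs_min = 4 * 40000 = 160000 Hz

fs_min = 40000 Hz, fs_practical = 160000 Hz


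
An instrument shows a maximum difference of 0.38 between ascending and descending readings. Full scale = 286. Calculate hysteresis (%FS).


Hysteresis = (max difference / full scale) * 100%.
H = (0.38 / 286) * 100
H = 0.133 %FS

0.133 %FS


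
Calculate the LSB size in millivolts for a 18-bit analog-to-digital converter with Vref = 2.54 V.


The resolution (LSB) of an ADC is Vref / 2^n.
LSB = 2.54 / 2^18
LSB = 2.54 / 262144
LSB = 9.69e-06 V = 0.00968933 mV

0.00968933 mV


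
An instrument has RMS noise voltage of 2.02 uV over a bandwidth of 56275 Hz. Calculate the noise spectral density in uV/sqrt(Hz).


Noise spectral density = Vrms / sqrt(BW).
NSD = 2.02 / sqrt(56275)
NSD = 2.02 / 237.2235
NSD = 0.0085 uV/sqrt(Hz)

0.0085 uV/sqrt(Hz)


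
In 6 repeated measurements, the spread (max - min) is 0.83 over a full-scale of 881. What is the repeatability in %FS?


Repeatability = (spread / full scale) * 100%.
R = (0.83 / 881) * 100
R = 0.094 %FS

0.094 %FS


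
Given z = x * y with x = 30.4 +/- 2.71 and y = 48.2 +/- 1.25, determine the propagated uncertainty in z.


For a product z = x*y, the relative uncertainty is:
uz/z = sqrt((ux/x)^2 + (uy/y)^2)
Relative uncertainties: ux/x = 2.71/30.4 = 0.089145
uy/y = 1.25/48.2 = 0.025934
z = 30.4 * 48.2 = 1465.3
uz = 1465.3 * sqrt(0.089145^2 + 0.025934^2) = 136.037

136.037


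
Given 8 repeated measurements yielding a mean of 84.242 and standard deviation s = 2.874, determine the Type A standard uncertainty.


The standard uncertainty for Type A evaluation is u = s / sqrt(n).
u = 2.874 / sqrt(8)
u = 2.874 / 2.8284
u = 1.0161

1.0161


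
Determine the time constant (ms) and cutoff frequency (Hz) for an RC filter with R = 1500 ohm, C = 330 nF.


Time constant: tau = R * C.
tau = 1500 * 3.30e-07 = 0.000495 s
tau = 0.495 ms
Cutoff frequency: fc = 1 / (2*pi*R*C).
fc = 1 / (2*pi*0.000495) = 321.53 Hz

tau = 0.495 ms, fc = 321.53 Hz


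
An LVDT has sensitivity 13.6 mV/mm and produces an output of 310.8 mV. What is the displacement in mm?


Displacement = Vout / sensitivity.
d = 310.8 / 13.6
d = 22.853 mm

22.853 mm


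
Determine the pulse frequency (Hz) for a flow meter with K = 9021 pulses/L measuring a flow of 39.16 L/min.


Frequency = K * Q / 60 (converting L/min to L/s).
f = 9021 * 39.16 / 60
f = 353262.36 / 60
f = 5887.71 Hz

5887.71 Hz


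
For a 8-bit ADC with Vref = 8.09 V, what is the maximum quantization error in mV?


The maximum quantization error is +/- LSB/2.
LSB = Vref / 2^n = 8.09 / 256 = 0.03160156 V
Max error = LSB / 2 = 0.03160156 / 2 = 0.01580078 V
Max error = 15.8008 mV

15.8008 mV


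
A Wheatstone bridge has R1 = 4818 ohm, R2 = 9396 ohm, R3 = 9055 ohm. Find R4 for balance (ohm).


At balance: R1*R4 = R2*R3, so R4 = R2*R3/R1.
R4 = 9396 * 9055 / 4818
R4 = 85080780 / 4818
R4 = 17658.94 ohm

17658.94 ohm


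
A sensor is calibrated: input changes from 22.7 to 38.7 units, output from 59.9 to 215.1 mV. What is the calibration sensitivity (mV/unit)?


Sensitivity = (y2 - y1) / (x2 - x1).
S = (215.1 - 59.9) / (38.7 - 22.7)
S = 155.2 / 16.0
S = 9.7 mV/unit

9.7 mV/unit


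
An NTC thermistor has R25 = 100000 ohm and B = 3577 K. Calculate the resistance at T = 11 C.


NTC thermistor equation: Rt = R25 * exp(B * (1/T - 1/T25)).
T in Kelvin: 284.15 K, T25 = 298.15 K
1/T - 1/T25 = 1/284.15 - 1/298.15 = 0.00016525
B * (1/T - 1/T25) = 3577 * 0.00016525 = 0.5911
Rt = 100000 * exp(0.5911) = 180598.3 ohm

180598.3 ohm


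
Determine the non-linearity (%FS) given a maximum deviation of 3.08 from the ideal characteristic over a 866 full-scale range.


Linearity error = (max deviation / full scale) * 100%.
Linearity = (3.08 / 866) * 100
Linearity = 0.356 %FS

0.356 %FS


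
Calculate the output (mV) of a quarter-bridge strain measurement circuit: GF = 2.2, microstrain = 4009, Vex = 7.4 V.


Quarter bridge output: Vout = (GF * epsilon * Vex) / 4.
Vout = (2.2 * 4009e-6 * 7.4) / 4
Vout = 0.06526652 / 4 V
Vout = 0.01631663 V = 16.3166 mV

16.3166 mV


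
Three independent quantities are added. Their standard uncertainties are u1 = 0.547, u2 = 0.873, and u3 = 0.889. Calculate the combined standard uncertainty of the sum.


For a sum of independent quantities, uc = sqrt(u1^2 + u2^2 + u3^2).
uc = sqrt(0.547^2 + 0.873^2 + 0.889^2)
uc = sqrt(0.299209 + 0.762129 + 0.790321)
uc = 1.3608

1.3608


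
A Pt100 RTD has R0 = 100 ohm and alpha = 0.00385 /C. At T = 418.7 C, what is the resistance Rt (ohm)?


The RTD equation: Rt = R0 * (1 + alpha * T).
Rt = 100 * (1 + 0.00385 * 418.7)
Rt = 100 * (1 + 1.611995)
Rt = 100 * 2.611995
Rt = 261.2 ohm

261.2 ohm


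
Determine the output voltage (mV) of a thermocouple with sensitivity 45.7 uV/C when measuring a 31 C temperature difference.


The thermocouple output V = sensitivity * dT.
V = 45.7 uV/C * 31 C
V = 1416.7 uV
V = 1.417 mV

1.417 mV


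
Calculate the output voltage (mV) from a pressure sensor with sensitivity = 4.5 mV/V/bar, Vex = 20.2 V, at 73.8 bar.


Output = sensitivity * Vex * P.
Vout = 4.5 * 20.2 * 73.8
Vout = 90.9 * 73.8
Vout = 6708.42 mV

6708.42 mV


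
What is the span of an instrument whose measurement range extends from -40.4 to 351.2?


Span = upper range - lower range.
Span = 351.2 - (-40.4)
Span = 391.6

391.6


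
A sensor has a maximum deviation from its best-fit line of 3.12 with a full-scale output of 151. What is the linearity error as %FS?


Linearity error = (max deviation / full scale) * 100%.
Linearity = (3.12 / 151) * 100
Linearity = 2.066 %FS

2.066 %FS


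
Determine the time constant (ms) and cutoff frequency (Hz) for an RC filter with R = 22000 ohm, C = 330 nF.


Time constant: tau = R * C.
tau = 22000 * 3.30e-07 = 0.00726 s
tau = 7.26 ms
Cutoff frequency: fc = 1 / (2*pi*R*C).
fc = 1 / (2*pi*0.00726) = 21.92 Hz

tau = 7.26 ms, fc = 21.92 Hz


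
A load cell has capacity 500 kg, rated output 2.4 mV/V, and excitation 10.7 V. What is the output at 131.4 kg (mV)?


Vout = rated_output * Vex * (load / capacity).
Vout = 2.4 * 10.7 * (131.4 / 500)
Vout = 2.4 * 10.7 * 0.2628
Vout = 6.749 mV

6.749 mV


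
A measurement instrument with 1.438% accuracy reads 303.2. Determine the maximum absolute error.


Absolute error = (accuracy% / 100) * reading.
Error = (1.438 / 100) * 303.2
Error = 0.01438 * 303.2
Error = 4.36

4.36


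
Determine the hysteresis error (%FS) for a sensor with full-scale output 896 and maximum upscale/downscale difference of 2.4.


Hysteresis = (max difference / full scale) * 100%.
H = (2.4 / 896) * 100
H = 0.268 %FS

0.268 %FS


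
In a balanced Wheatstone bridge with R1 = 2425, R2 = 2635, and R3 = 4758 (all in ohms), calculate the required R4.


At balance: R1*R4 = R2*R3, so R4 = R2*R3/R1.
R4 = 2635 * 4758 / 2425
R4 = 12537330 / 2425
R4 = 5170.03 ohm

5170.03 ohm


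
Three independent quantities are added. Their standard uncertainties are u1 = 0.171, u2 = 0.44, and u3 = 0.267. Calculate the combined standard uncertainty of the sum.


For a sum of independent quantities, uc = sqrt(u1^2 + u2^2 + u3^2).
uc = sqrt(0.171^2 + 0.44^2 + 0.267^2)
uc = sqrt(0.029241 + 0.1936 + 0.071289)
uc = 0.5423

0.5423


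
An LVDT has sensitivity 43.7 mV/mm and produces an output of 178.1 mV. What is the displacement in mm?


Displacement = Vout / sensitivity.
d = 178.1 / 43.7
d = 4.076 mm

4.076 mm


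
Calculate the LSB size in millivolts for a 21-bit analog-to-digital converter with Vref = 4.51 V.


The resolution (LSB) of an ADC is Vref / 2^n.
LSB = 4.51 / 2^21
LSB = 4.51 / 2097152
LSB = 2.15e-06 V = 0.00215054 mV

0.00215054 mV


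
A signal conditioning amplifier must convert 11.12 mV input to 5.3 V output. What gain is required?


Gain = Vout / Vin (converting to same units).
G = 5.3 V / 11.12 mV
G = 5300.0 mV / 11.12 mV
G = 476.62

476.62


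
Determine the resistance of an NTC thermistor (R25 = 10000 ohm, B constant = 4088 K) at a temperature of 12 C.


NTC thermistor equation: Rt = R25 * exp(B * (1/T - 1/T25)).
T in Kelvin: 285.15 K, T25 = 298.15 K
1/T - 1/T25 = 1/285.15 - 1/298.15 = 0.00015291
B * (1/T - 1/T25) = 4088 * 0.00015291 = 0.6251
Rt = 10000 * exp(0.6251) = 18684.2 ohm

18684.2 ohm


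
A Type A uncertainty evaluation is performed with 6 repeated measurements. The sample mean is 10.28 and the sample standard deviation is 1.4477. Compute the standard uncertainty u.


The standard uncertainty for Type A evaluation is u = s / sqrt(n).
u = 1.4477 / sqrt(6)
u = 1.4477 / 2.4495
u = 0.591

0.591


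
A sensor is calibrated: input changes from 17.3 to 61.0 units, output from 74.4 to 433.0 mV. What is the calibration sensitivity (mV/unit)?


Sensitivity = (y2 - y1) / (x2 - x1).
S = (433.0 - 74.4) / (61.0 - 17.3)
S = 358.6 / 43.7
S = 8.2059 mV/unit

8.2059 mV/unit


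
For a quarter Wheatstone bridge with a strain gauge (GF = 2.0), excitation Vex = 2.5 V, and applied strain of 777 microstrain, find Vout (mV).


Quarter bridge output: Vout = (GF * epsilon * Vex) / 4.
Vout = (2.0 * 777e-6 * 2.5) / 4
Vout = 0.003885 / 4 V
Vout = 0.00097125 V = 0.9712 mV

0.9712 mV


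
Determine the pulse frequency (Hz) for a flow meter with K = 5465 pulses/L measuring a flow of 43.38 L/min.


Frequency = K * Q / 60 (converting L/min to L/s).
f = 5465 * 43.38 / 60
f = 237071.7 / 60
f = 3951.2 Hz

3951.2 Hz


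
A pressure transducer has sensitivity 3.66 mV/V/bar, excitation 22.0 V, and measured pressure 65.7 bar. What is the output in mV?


Output = sensitivity * Vex * P.
Vout = 3.66 * 22.0 * 65.7
Vout = 80.52 * 65.7
Vout = 5290.16 mV

5290.16 mV


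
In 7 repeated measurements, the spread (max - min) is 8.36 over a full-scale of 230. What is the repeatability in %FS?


Repeatability = (spread / full scale) * 100%.
R = (8.36 / 230) * 100
R = 3.635 %FS

3.635 %FS


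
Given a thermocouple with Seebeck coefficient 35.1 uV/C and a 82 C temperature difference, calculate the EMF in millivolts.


The thermocouple output V = sensitivity * dT.
V = 35.1 uV/C * 82 C
V = 2878.2 uV
V = 2.878 mV

2.878 mV


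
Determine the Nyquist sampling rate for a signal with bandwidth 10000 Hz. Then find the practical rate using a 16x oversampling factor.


By Nyquist theorem, fs_min = 2 * fmax.
fs_min = 2 * 10000 = 20000 Hz
Practical rate = 16 * fs_min = 16 * 20000 = 320000 Hz

fs_min = 20000 Hz, fs_practical = 320000 Hz


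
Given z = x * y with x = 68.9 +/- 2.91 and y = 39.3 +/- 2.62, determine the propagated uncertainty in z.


For a product z = x*y, the relative uncertainty is:
uz/z = sqrt((ux/x)^2 + (uy/y)^2)
Relative uncertainties: ux/x = 2.91/68.9 = 0.042235
uy/y = 2.62/39.3 = 0.066667
z = 68.9 * 39.3 = 2707.8
uz = 2707.8 * sqrt(0.042235^2 + 0.066667^2) = 213.695

213.695


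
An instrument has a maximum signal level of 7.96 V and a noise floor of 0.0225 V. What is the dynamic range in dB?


Dynamic range = 20 * log10(Vmax / Vnoise).
DR = 20 * log10(7.96 / 0.0225)
DR = 20 * log10(353.78)
DR = 50.97 dB

50.97 dB


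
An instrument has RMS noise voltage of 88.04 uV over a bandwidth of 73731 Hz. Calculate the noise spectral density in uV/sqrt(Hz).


Noise spectral density = Vrms / sqrt(BW).
NSD = 88.04 / sqrt(73731)
NSD = 88.04 / 271.5345
NSD = 0.3242 uV/sqrt(Hz)

0.3242 uV/sqrt(Hz)


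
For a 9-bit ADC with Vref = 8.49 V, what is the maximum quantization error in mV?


The maximum quantization error is +/- LSB/2.
LSB = Vref / 2^n = 8.49 / 512 = 0.01658203 V
Max error = LSB / 2 = 0.01658203 / 2 = 0.00829102 V
Max error = 8.291 mV

8.291 mV


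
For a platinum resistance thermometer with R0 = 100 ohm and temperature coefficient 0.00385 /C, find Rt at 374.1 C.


The RTD equation: Rt = R0 * (1 + alpha * T).
Rt = 100 * (1 + 0.00385 * 374.1)
Rt = 100 * (1 + 1.440285)
Rt = 100 * 2.440285
Rt = 244.029 ohm

244.029 ohm


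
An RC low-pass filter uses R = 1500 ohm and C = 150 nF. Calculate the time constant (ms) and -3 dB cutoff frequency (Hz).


Time constant: tau = R * C.
tau = 1500 * 1.50e-07 = 0.000225 s
tau = 0.225 ms
Cutoff frequency: fc = 1 / (2*pi*R*C).
fc = 1 / (2*pi*0.000225) = 707.36 Hz

tau = 0.225 ms, fc = 707.36 Hz


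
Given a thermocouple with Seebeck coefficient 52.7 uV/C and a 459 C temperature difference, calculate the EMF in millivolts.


The thermocouple output V = sensitivity * dT.
V = 52.7 uV/C * 459 C
V = 24189.3 uV
V = 24.189 mV

24.189 mV


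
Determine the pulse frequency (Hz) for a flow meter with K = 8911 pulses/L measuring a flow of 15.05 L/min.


Frequency = K * Q / 60 (converting L/min to L/s).
f = 8911 * 15.05 / 60
f = 134110.55 / 60
f = 2235.18 Hz

2235.18 Hz


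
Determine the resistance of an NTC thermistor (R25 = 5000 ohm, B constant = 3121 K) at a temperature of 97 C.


NTC thermistor equation: Rt = R25 * exp(B * (1/T - 1/T25)).
T in Kelvin: 370.15 K, T25 = 298.15 K
1/T - 1/T25 = 1/370.15 - 1/298.15 = -0.00065241
B * (1/T - 1/T25) = 3121 * -0.00065241 = -2.0362
Rt = 5000 * exp(-2.0362) = 652.6 ohm

652.6 ohm


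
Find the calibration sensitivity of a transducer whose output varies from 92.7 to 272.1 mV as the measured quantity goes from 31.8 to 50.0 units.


Sensitivity = (y2 - y1) / (x2 - x1).
S = (272.1 - 92.7) / (50.0 - 31.8)
S = 179.4 / 18.2
S = 9.8571 mV/unit

9.8571 mV/unit


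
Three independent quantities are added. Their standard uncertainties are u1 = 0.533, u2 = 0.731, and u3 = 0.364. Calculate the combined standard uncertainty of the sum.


For a sum of independent quantities, uc = sqrt(u1^2 + u2^2 + u3^2).
uc = sqrt(0.533^2 + 0.731^2 + 0.364^2)
uc = sqrt(0.284089 + 0.534361 + 0.132496)
uc = 0.9752

0.9752


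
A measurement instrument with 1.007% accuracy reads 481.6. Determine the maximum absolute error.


Absolute error = (accuracy% / 100) * reading.
Error = (1.007 / 100) * 481.6
Error = 0.01007 * 481.6
Error = 4.8497

4.8497


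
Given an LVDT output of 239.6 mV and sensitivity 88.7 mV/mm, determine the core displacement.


Displacement = Vout / sensitivity.
d = 239.6 / 88.7
d = 2.701 mm

2.701 mm


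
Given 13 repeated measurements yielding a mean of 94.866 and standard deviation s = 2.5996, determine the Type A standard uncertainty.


The standard uncertainty for Type A evaluation is u = s / sqrt(n).
u = 2.5996 / sqrt(13)
u = 2.5996 / 3.6056
u = 0.721

0.721


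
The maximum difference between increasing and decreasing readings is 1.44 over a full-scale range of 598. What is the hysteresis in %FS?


Hysteresis = (max difference / full scale) * 100%.
H = (1.44 / 598) * 100
H = 0.241 %FS

0.241 %FS


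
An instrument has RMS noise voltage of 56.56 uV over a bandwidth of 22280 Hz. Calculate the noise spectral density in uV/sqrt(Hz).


Noise spectral density = Vrms / sqrt(BW).
NSD = 56.56 / sqrt(22280)
NSD = 56.56 / 149.2649
NSD = 0.3789 uV/sqrt(Hz)

0.3789 uV/sqrt(Hz)


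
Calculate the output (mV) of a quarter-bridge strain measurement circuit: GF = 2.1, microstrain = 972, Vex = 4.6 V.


Quarter bridge output: Vout = (GF * epsilon * Vex) / 4.
Vout = (2.1 * 972e-6 * 4.6) / 4
Vout = 0.00938952 / 4 V
Vout = 0.00234738 V = 2.3474 mV

2.3474 mV


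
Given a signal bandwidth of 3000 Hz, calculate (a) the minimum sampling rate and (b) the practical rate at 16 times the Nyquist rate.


By Nyquist theorem, fs_min = 2 * fmax.
fs_min = 2 * 3000 = 6000 Hz
Practical rate = 16 * fs_min = 16 * 6000 = 96000 Hz

fs_min = 6000 Hz, fs_practical = 96000 Hz


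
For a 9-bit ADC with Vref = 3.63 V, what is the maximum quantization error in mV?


The maximum quantization error is +/- LSB/2.
LSB = Vref / 2^n = 3.63 / 512 = 0.00708984 V
Max error = LSB / 2 = 0.00708984 / 2 = 0.00354492 V
Max error = 3.5449 mV

3.5449 mV


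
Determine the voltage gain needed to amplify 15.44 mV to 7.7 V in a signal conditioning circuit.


Gain = Vout / Vin (converting to same units).
G = 7.7 V / 15.44 mV
G = 7700.0 mV / 15.44 mV
G = 498.7

498.7


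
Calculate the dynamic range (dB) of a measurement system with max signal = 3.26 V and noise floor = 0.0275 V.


Dynamic range = 20 * log10(Vmax / Vnoise).
DR = 20 * log10(3.26 / 0.0275)
DR = 20 * log10(118.55)
DR = 41.48 dB

41.48 dB


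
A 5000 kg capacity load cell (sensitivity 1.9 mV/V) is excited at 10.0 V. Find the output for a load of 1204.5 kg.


Vout = rated_output * Vex * (load / capacity).
Vout = 1.9 * 10.0 * (1204.5 / 5000)
Vout = 1.9 * 10.0 * 0.2409
Vout = 4.577 mV

4.577 mV


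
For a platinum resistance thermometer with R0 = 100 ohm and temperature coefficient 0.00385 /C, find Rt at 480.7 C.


The RTD equation: Rt = R0 * (1 + alpha * T).
Rt = 100 * (1 + 0.00385 * 480.7)
Rt = 100 * (1 + 1.850695)
Rt = 100 * 2.850695
Rt = 285.07 ohm

285.07 ohm


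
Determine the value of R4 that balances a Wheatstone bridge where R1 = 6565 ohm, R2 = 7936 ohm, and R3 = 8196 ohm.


At balance: R1*R4 = R2*R3, so R4 = R2*R3/R1.
R4 = 7936 * 8196 / 6565
R4 = 65043456 / 6565
R4 = 9907.61 ohm

9907.61 ohm


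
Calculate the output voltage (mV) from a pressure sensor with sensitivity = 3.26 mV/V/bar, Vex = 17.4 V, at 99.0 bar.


Output = sensitivity * Vex * P.
Vout = 3.26 * 17.4 * 99.0
Vout = 56.724 * 99.0
Vout = 5615.68 mV

5615.68 mV


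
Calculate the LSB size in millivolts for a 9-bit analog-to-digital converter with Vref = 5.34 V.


The resolution (LSB) of an ADC is Vref / 2^n.
LSB = 5.34 / 2^9
LSB = 5.34 / 512
LSB = 0.01042969 V = 10.4296875 mV

10.4296875 mV


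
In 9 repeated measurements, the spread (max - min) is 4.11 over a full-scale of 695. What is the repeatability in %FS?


Repeatability = (spread / full scale) * 100%.
R = (4.11 / 695) * 100
R = 0.591 %FS

0.591 %FS


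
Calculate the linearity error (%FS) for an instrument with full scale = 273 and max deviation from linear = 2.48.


Linearity error = (max deviation / full scale) * 100%.
Linearity = (2.48 / 273) * 100
Linearity = 0.908 %FS

0.908 %FS


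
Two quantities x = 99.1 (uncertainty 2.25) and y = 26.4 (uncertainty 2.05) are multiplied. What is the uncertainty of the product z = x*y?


For a product z = x*y, the relative uncertainty is:
uz/z = sqrt((ux/x)^2 + (uy/y)^2)
Relative uncertainties: ux/x = 2.25/99.1 = 0.022704
uy/y = 2.05/26.4 = 0.077652
z = 99.1 * 26.4 = 2616.2
uz = 2616.2 * sqrt(0.022704^2 + 0.077652^2) = 211.661

211.661


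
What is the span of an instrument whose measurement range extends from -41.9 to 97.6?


Span = upper range - lower range.
Span = 97.6 - (-41.9)
Span = 139.5

139.5


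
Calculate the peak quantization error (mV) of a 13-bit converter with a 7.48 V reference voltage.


The maximum quantization error is +/- LSB/2.
LSB = Vref / 2^n = 7.48 / 8192 = 0.00091309 V
Max error = LSB / 2 = 0.00091309 / 2 = 0.00045654 V
Max error = 0.4565 mV

0.4565 mV


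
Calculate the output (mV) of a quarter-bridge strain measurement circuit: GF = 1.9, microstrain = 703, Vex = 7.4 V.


Quarter bridge output: Vout = (GF * epsilon * Vex) / 4.
Vout = (1.9 * 703e-6 * 7.4) / 4
Vout = 0.00988418 / 4 V
Vout = 0.00247105 V = 2.471 mV

2.471 mV


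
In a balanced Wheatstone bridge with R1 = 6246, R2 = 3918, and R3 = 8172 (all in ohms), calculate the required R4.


At balance: R1*R4 = R2*R3, so R4 = R2*R3/R1.
R4 = 3918 * 8172 / 6246
R4 = 32017896 / 6246
R4 = 5126.14 ohm

5126.14 ohm


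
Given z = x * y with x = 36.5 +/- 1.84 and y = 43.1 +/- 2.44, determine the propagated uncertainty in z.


For a product z = x*y, the relative uncertainty is:
uz/z = sqrt((ux/x)^2 + (uy/y)^2)
Relative uncertainties: ux/x = 1.84/36.5 = 0.050411
uy/y = 2.44/43.1 = 0.056613
z = 36.5 * 43.1 = 1573.2
uz = 1573.2 * sqrt(0.050411^2 + 0.056613^2) = 119.251

119.251


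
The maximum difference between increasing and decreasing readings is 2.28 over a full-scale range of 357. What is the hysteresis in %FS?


Hysteresis = (max difference / full scale) * 100%.
H = (2.28 / 357) * 100
H = 0.639 %FS

0.639 %FS


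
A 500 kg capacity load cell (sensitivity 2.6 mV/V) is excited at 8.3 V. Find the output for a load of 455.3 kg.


Vout = rated_output * Vex * (load / capacity).
Vout = 2.6 * 8.3 * (455.3 / 500)
Vout = 2.6 * 8.3 * 0.9106
Vout = 19.651 mV

19.651 mV
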